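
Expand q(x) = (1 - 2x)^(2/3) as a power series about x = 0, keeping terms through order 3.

q(0) = 1
q′(0) = -4/3
q′′(0) = -8/9
q′′′(0) = -64/27
Then c_k = q^(k)(0)/k! gives each Taylor coefficient.

-32*x^3/81 - 4*x^2/9 - 4*x/3 + 1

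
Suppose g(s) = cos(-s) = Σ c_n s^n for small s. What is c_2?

-1/2

Use the known series and substitute for the argument.
[s^0] = 1;  [s^1] = 0;  [s^2] = -1/2.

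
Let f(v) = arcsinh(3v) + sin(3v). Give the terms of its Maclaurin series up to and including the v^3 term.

Combine the two series term by term.
[v^0] = 0;  [v^1] = 6;  [v^2] = 0;  [v^3] = -9.

-9*v^3 + 6*v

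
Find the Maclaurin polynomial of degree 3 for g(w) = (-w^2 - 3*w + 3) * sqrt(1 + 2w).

2*w^3 - 11*w^2/2 + 3

Multiply each power in the prefactor through the base expansion.
g(0) = 3
g′(0) = 0
g′′(0) = -11
g′′′(0) = 12
The Taylor polynomial is Σ g^(k)(0)/k! · w^k.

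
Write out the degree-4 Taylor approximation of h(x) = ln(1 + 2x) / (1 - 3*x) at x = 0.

40*x^4 + 44*x^3/3 + 4*x^2 + 2*x

Multiply the numerator's expansion by the denominator's geometric series.
[x^0] = 0;  [x^1] = 2;  [x^2] = 4;  [x^3] = 44/3;  [x^4] = 40.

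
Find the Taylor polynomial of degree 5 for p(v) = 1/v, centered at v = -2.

-(v + 2)^5/64 - (v + 2)^4/32 - (v + 2)^3/16 - (v + 2)^2/8 - (v + 2)/4 - 1/2

Compute the successive derivatives at the expansion point and divide by k!.
p(-2) = -1/2
p′(-2) = -1/4
p′′(-2) = -1/4
p′′′(-2) = -3/8
p^(4)(-2) = -3/4
p^(5)(-2) = -15/8
Dividing each by k! gives the coefficients c_0, ..., c_5.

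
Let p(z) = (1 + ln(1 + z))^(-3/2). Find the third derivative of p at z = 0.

-219/8

Compose series: expand the inner function first, then feed it into the outer expansion.
From the series, [z^3] p = -73/16; multiply by 3! = 6 to get -219/8.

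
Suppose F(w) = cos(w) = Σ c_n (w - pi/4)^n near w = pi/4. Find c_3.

F(pi/4) = sqrt(2)/2
F′(pi/4) = -sqrt(2)/2
F′′(pi/4) = -sqrt(2)/2
F′′′(pi/4) = sqrt(2)/2
Then c_k = F^(k)(pi/4)/k! gives each Taylor coefficient.

sqrt(2)/12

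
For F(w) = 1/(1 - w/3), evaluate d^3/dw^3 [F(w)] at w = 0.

From the series, [w^3] F = 1/27; multiply by 3! = 6 to get 2/9.

2/9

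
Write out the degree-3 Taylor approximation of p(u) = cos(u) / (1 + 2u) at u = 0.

Expand each factor separately, then convolve coefficients.
p(0) = 1
p′(0) = -2
p′′(0) = 7
p′′′(0) = -42

-7*u^3 + 7*u^2/2 - 2*u + 1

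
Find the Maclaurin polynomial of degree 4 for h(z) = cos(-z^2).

h(0) = 1
h′(0) = 0
h′′(0) = 0
h′′′(0) = 0
h^(4)(0) = -12
Dividing each by k! gives the coefficients c_0, ..., c_4.

1 - z^4/2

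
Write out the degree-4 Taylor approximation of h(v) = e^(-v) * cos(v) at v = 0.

Take the Cauchy product of the two expansions.

-v^4/6 + v^3/3 - v + 1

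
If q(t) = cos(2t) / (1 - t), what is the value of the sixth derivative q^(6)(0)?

Use 1/(1 - r) = Σ r^k on the denominator, then take the Cauchy product.
The coefficient of t^6 in the expansion is -19/45, so q^(6)(0) = 6! * (-19/45) = -304.

-304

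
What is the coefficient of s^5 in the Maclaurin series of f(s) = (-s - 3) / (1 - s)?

-4

Shift and add copies of the series according to the polynomial's terms.
f(0) = -3
f′(0) = -4
f′′(0) = -8
f′′′(0) = -24
f^(4)(0) = -96
f^(5)(0) = -480
Then c_k = f^(k)(0)/k! gives each Taylor coefficient.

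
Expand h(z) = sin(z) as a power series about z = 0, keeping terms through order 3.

Apply the Taylor formula c_k = f^(k)(a)/k!.
h(0) = 0
h′(0) = 1
h′′(0) = 0
h′′′(0) = -1
Dividing each by k! gives the coefficients c_0, ..., c_3.

-z^3/6 + z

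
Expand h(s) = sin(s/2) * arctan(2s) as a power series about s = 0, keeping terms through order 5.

-11*s^4/8 + s^2

Write out both Maclaurin series and multiply, keeping only the needed powers.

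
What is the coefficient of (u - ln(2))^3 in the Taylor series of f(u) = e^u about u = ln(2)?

f(ln(2)) = 2
f′(ln(2)) = 2
f′′(ln(2)) = 2
f′′′(ln(2)) = 2
Then c_k = f^(k)(ln(2))/k! gives each Taylor coefficient.

1/3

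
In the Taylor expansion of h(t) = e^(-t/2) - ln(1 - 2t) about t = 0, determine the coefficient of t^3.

127/48

Expand each term separately and add.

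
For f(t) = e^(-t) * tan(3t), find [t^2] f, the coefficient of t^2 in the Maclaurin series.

-3

Multiply the two series term by term and collect like powers.
[t^0] = 0;  [t^1] = 3;  [t^2] = -3.
So c_2 = f′′(0)/2! = -3.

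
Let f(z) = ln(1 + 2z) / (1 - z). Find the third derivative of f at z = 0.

Write out both Maclaurin series and multiply, keeping only the needed powers.
From the series, [z^3] f = 8/3; multiply by 3! = 6 to get 16.

16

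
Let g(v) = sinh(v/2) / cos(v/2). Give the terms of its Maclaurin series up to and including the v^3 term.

Divide the numerator series by the denominator series (power-series long division).
[v^0] = 0;  [v^1] = 1/2;  [v^2] = 0;  [v^3] = 1/12.

v^3/12 + v/2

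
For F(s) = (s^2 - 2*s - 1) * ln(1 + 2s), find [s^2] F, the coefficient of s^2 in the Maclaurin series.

-2

Multiply each power in the prefactor through the base expansion.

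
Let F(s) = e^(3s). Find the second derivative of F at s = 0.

From the series, [s^2] F = 9/2; multiply by 2! = 2 to get 9.

9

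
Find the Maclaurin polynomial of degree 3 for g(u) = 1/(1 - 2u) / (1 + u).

Take the Cauchy product of the two expansions.
g(0) = 1
g′(0) = 1
g′′(0) = 6
g′′′(0) = 30
Dividing each by k! gives the coefficients c_0, ..., c_3.

5*u^3 + 3*u^2 + u + 1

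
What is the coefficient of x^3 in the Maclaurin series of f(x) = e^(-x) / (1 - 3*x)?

Expand 1/(denominator) as a geometric series and multiply by the numerator's series.
[x^0] = 1;  [x^1] = 2;  [x^2] = 13/2;  [x^3] = 58/3.

58/3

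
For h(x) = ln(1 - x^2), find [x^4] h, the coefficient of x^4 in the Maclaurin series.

-1/2

[x^0] = 0;  [x^1] = 0;  [x^2] = -1;  [x^3] = 0;  [x^4] = -1/2.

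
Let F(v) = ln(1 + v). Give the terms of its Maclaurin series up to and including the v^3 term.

v^3/3 - v^2/2 + v

Use the known series and substitute for the argument.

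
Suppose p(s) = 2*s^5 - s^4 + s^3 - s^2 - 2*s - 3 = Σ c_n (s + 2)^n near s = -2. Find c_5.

2

Apply the Taylor formula c_k = f^(k)(a)/k!.
p(-2) = -91
p′(-2) = 206
p′′(-2) = -382
p′′′(-2) = 534
p^(4)(-2) = -504
p^(5)(-2) = 240
So c_5 = p^(5)(-2)/5! = 2.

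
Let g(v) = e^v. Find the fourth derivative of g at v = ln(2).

2

Use the known series and substitute for the argument.
The coefficient of (v - ln(2))^4 in the expansion is 1/12, so g^(4)(ln(2)) = 4! * (1/12) = 2.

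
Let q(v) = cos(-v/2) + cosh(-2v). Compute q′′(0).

15/4

Combine the two series term by term.
The coefficient of v^2 in the expansion is 15/8, so q′′(0) = 2! * (15/8) = 15/4.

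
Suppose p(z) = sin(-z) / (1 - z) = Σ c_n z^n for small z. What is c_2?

Multiply the two series term by term and collect like powers.
[z^0] = 0;  [z^1] = -1;  [z^2] = -1.

-1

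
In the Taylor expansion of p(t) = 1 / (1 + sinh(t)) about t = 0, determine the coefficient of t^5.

-181/120

Use the geometric series for the reciprocal, then substitute.
[t^0] = 1;  [t^1] = -1;  [t^2] = 1;  [t^3] = -7/6;  [t^4] = 4/3;  [t^5] = -181/120.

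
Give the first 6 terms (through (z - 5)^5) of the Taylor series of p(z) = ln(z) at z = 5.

(z - 5)^5/15625 - (z - 5)^4/2500 + (z - 5)^3/375 - (z - 5)^2/50 + (z - 5)/5 + ln(5)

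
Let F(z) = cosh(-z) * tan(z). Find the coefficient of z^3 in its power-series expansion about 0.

5/6

Multiply the two series term by term and collect like powers.
So c_3 = F′′′(0)/3! = 5/6.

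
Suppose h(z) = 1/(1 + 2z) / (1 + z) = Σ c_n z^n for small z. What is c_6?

Multiply the two series term by term and collect like powers.
[z^0] = 1;  [z^1] = -3;  [z^2] = 7;  [z^3] = -15;  [z^4] = 31;  [z^5] = -63;  [z^6] = 127.

127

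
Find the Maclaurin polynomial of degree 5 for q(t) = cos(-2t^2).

Compute the successive derivatives at the expansion point and divide by k!.
q(0) = 1
q′(0) = 0
q′′(0) = 0
q′′′(0) = 0
q^(4)(0) = -48
q^(5)(0) = 0

1 - 2*t^4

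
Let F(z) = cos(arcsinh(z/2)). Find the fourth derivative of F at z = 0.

Compose series: expand the inner function first, then feed it into the outer expansion.
From the series, [z^4] F = 5/384; multiply by 4! = 24 to get 5/16.

5/16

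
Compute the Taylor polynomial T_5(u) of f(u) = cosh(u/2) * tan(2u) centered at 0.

4421*u^5/960 + 35*u^3/12 + 2*u

Write out both Maclaurin series and multiply, keeping only the needed powers.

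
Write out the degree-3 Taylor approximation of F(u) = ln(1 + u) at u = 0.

Compute the successive derivatives at the expansion point and divide by k!.
F(0) = 0
F′(0) = 1
F′′(0) = -1
F′′′(0) = 2
Then c_k = F^(k)(0)/k! gives each Taylor coefficient.

u^3/3 - u^2/2 + u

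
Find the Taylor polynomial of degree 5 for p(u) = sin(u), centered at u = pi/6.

[(u - pi/6)^0] = 1/2;  [(u - pi/6)^1] = sqrt(3)/2;  [(u - pi/6)^2] = -1/4;  [(u - pi/6)^3] = -sqrt(3)/12;  [(u - pi/6)^4] = 1/48;  [(u - pi/6)^5] = sqrt(3)/240.

sqrt(3)*(u - pi/6)^5/240 + (u - pi/6)^4/48 - sqrt(3)*(u - pi/6)^3/12 - (u - pi/6)^2/4 + sqrt(3)*(u - pi/6)/2 + 1/2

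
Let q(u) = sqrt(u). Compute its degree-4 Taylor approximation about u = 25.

[(u - 25)^0] = 5;  [(u - 25)^1] = 1/10;  [(u - 25)^2] = -1/1000;  [(u - 25)^3] = 1/50000;  [(u - 25)^4] = -1/2000000.

-(u - 25)^4/2000000 + (u - 25)^3/50000 - (u - 25)^2/1000 + (u - 25)/10 + 5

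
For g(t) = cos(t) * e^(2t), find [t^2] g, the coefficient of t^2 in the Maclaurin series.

Write out both Maclaurin series and multiply, keeping only the needed powers.
g(0) = 1
g′(0) = 2
g′′(0) = 3
Dividing each by k! gives the coefficients c_0, ..., c_2.

3/2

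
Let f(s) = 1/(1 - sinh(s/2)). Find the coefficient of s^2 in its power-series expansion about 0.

1/4

Substitute the inner expansion into the outer series and collect powers.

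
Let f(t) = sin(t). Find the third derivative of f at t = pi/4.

-sqrt(2)/2

The coefficient of (t - pi/4)^3 in the expansion is -sqrt(2)/12, so f′′′(pi/4) = 3! * (-sqrt(2)/12) = -sqrt(2)/2.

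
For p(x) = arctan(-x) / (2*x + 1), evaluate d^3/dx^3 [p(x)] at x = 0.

Multiply the numerator's expansion by the denominator's geometric series.
The coefficient of x^3 in the expansion is -11/3, so p′′′(0) = 3! * (-11/3) = -22.

-22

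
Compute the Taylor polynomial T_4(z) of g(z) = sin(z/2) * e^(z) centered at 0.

Multiply the two series term by term and collect like powers.

z^4/16 + 11*z^3/48 + z^2/2 + z/2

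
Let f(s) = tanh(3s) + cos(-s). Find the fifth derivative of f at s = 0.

Combine the two series term by term.
From the series, [s^5] f = 162/5; multiply by 5! = 120 to get 3888.

3888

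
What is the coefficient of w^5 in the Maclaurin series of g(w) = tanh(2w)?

64/15

[w^0] = 0;  [w^1] = 2;  [w^2] = 0;  [w^3] = -8/3;  [w^4] = 0;  [w^5] = 64/15.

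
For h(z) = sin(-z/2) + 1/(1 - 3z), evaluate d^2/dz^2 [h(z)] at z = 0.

18

Combine the two series term by term.
The coefficient of z^2 in the expansion is 9, so h′′(0) = 2! * (9) = 18.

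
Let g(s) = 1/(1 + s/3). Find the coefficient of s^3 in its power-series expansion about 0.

Compute the successive derivatives at the expansion point and divide by k!.

-1/27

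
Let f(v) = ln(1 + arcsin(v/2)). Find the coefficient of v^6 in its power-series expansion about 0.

Let u equal the inner series; expand the outer function in u and truncate.
f(0) = 0
f′(0) = 1/2
f′′(0) = -1/4
f′′′(0) = 3/8
f^(4)(0) = -5/8
f^(5)(0) = 53/32
f^(6)(0) = -19/4

-19/2880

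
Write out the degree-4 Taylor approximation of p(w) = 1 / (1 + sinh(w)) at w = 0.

4*w^4/3 - 7*w^3/6 + w^2 - w + 1

Expand as Σ (-1)^k u^k with u equal to the inner function's series.
p(0) = 1
p′(0) = -1
p′′(0) = 2
p′′′(0) = -7
p^(4)(0) = 32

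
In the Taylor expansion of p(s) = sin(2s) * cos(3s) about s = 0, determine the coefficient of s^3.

-31/3

Write out both Maclaurin series and multiply, keeping only the needed powers.
p(0) = 0
p′(0) = 2
p′′(0) = 0
p′′′(0) = -62
The Taylor polynomial is Σ p^(k)(0)/k! · s^k.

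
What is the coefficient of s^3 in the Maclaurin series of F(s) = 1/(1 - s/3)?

1/27

F(0) = 1
F′(0) = 1/3
F′′(0) = 2/9
F′′′(0) = 2/9
So c_3 = F′′′(0)/3! = 1/27.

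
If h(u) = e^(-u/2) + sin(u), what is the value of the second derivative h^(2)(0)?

Add the two expansions coefficient-wise.
The coefficient of u^2 in the expansion is 1/8, so h′′(0) = 2! * (1/8) = 1/4.

1/4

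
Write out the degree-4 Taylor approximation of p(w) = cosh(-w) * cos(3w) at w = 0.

7*w^4/6 - 4*w^2 + 1

Expand each factor separately, then convolve coefficients.
p(0) = 1
p′(0) = 0
p′′(0) = -8
p′′′(0) = 0
p^(4)(0) = 28
Dividing each by k! gives the coefficients c_0, ..., c_4.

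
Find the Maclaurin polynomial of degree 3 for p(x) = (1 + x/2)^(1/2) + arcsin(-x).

Add the two expansions coefficient-wise.
p(0) = 1
p′(0) = -3/4
p′′(0) = -1/16
p′′′(0) = -61/64
Dividing each by k! gives the coefficients c_0, ..., c_3.

-61*x^3/384 - x^2/32 - 3*x/4 + 1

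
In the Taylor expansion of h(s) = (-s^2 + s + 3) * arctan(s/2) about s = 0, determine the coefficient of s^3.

-5/8

Shift and add copies of the series according to the polynomial's terms.
[s^0] = 0;  [s^1] = 3/2;  [s^2] = 1/2;  [s^3] = -5/8.
So c_3 = h′′′(0)/3! = -5/8.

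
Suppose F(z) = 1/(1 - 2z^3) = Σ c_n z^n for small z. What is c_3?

2

F(0) = 1
F′(0) = 0
F′′(0) = 0
F′′′(0) = 12
So c_3 = F′′′(0)/3! = 2.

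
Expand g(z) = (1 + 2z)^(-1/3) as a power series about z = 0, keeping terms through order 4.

560*z^4/243 - 112*z^3/81 + 8*z^2/9 - 2*z/3 + 1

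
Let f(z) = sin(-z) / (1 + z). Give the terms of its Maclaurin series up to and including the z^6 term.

101*z^6/120 - 101*z^5/120 + 5*z^4/6 - 5*z^3/6 + z^2 - z

Multiply the two series term by term and collect like powers.
f(0) = 0
f′(0) = -1
f′′(0) = 2
f′′′(0) = -5
f^(4)(0) = 20
f^(5)(0) = -101
f^(6)(0) = 606
Dividing each by k! gives the coefficients c_0, ..., c_6.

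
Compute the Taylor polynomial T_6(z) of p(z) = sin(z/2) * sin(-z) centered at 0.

-91*z^6/11520 + 5*z^4/48 - z^2/2

Multiply the two series term by term and collect like powers.
p(0) = 0
p′(0) = 0
p′′(0) = -1
p′′′(0) = 0
p^(4)(0) = 5/2
p^(5)(0) = 0
p^(6)(0) = -91/16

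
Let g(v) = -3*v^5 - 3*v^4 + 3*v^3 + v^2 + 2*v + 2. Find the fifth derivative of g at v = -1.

-360

From the series, [(v + 1)^5] g = -3; multiply by 5! = 120 to get -360.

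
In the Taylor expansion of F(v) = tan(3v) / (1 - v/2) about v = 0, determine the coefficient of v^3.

Write out both Maclaurin series and multiply, keeping only the needed powers.

39/4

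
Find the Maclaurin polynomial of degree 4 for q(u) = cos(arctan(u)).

Let u equal the inner series; expand the outer function in u and truncate.
q(0) = 1
q′(0) = 0
q′′(0) = -1
q′′′(0) = 0
q^(4)(0) = 9
Dividing each by k! gives the coefficients c_0, ..., c_4.

3*u^4/8 - u^2/2 + 1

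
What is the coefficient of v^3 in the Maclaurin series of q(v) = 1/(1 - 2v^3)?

2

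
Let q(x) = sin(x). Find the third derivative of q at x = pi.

1

The coefficient of (x - pi)^3 in the expansion is 1/6, so q′′′(pi) = 3! * (1/6) = 1.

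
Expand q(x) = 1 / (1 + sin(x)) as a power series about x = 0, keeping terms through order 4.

Use the geometric series for the reciprocal, then substitute.
q(0) = 1
q′(0) = -1
q′′(0) = 2
q′′′(0) = -5
q^(4)(0) = 16
Then c_k = q^(k)(0)/k! gives each Taylor coefficient.

2*x^4/3 - 5*x^3/6 + x^2 - x + 1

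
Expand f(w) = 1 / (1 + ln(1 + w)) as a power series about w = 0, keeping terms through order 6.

Expand as Σ (-1)^k u^k with u equal to the inner function's series.
f(0) = 1
f′(0) = -1
f′′(0) = 3
f′′′(0) = -14
f^(4)(0) = 88
f^(5)(0) = -694
f^(6)(0) = 6578
The Taylor polynomial is Σ f^(k)(0)/k! · w^k.

3289*w^6/360 - 347*w^5/60 + 11*w^4/3 - 7*w^3/3 + 3*w^2/2 - w + 1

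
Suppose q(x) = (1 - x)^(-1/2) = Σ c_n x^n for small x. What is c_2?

3/8

Compute the successive derivatives at the expansion point and divide by k!.
[x^0] = 1;  [x^1] = 1/2;  [x^2] = 3/8.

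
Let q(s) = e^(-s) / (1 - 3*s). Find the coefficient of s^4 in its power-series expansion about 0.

Use 1/(1 - r) = Σ r^k on the denominator, then take the Cauchy product.
[s^0] = 1;  [s^1] = 2;  [s^2] = 13/2;  [s^3] = 58/3;  [s^4] = 1393/24.
So c_4 = q^(4)(0)/4! = 1393/24.

1393/24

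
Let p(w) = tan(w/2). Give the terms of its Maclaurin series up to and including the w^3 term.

p(0) = 0
p′(0) = 1/2
p′′(0) = 0
p′′′(0) = 1/4
The Taylor polynomial is Σ p^(k)(0)/k! · w^k.

w^3/24 + w/2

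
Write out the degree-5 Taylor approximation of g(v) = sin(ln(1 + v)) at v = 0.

-v^5/12 + v^3/6 - v^2/2 + v

Substitute the inner expansion into the outer series and collect powers.
[v^0] = 0;  [v^1] = 1;  [v^2] = -1/2;  [v^3] = 1/6;  [v^4] = 0;  [v^5] = -1/12.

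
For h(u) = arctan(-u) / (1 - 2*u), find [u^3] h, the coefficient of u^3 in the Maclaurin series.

-11/3

Multiply the numerator's expansion by the denominator's geometric series.
[u^0] = 0;  [u^1] = -1;  [u^2] = -2;  [u^3] = -11/3.
So c_3 = h′′′(0)/3! = -11/3.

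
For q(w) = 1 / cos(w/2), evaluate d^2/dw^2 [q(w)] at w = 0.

Write the quotient as an unknown series and match coefficients against numerator = denominator · series.
The coefficient of w^2 in the expansion is 1/8, so q′′(0) = 2! * (1/8) = 1/4.

1/4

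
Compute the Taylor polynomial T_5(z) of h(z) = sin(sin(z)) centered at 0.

Plug the Maclaurin series of the inner function into that of the outer and collect terms.
h(0) = 0
h′(0) = 1
h′′(0) = 0
h′′′(0) = -2
h^(4)(0) = 0
h^(5)(0) = 12

z^5/10 - z^3/3 + z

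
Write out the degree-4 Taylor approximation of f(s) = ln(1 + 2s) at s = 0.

f(0) = 0
f′(0) = 2
f′′(0) = -4
f′′′(0) = 16
f^(4)(0) = -96

-4*s^4 + 8*s^3/3 - 2*s^2 + 2*s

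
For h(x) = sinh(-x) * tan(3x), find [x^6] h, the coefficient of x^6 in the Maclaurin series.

-1357/40

Expand each factor separately, then convolve coefficients.
[x^0] = 0;  [x^1] = 0;  [x^2] = -3;  [x^3] = 0;  [x^4] = -19/2;  [x^5] = 0;  [x^6] = -1357/40.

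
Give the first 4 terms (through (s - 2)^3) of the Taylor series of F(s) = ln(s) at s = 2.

[(s - 2)^0] = ln(2);  [(s - 2)^1] = 1/2;  [(s - 2)^2] = -1/8;  [(s - 2)^3] = 1/24.

(s - 2)^3/24 - (s - 2)^2/8 + (s - 2)/2 + ln(2)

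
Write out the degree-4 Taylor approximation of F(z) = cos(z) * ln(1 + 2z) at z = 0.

Take the Cauchy product of the two expansions.
F(0) = 0
F′(0) = 2
F′′(0) = -4
F′′′(0) = 10
F^(4)(0) = -72

-3*z^4 + 5*z^3/3 - 2*z^2 + 2*z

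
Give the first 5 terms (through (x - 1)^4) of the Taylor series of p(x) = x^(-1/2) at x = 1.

35*(x - 1)^4/128 - 5*(x - 1)^3/16 + 3*(x - 1)^2/8 - (x - 1)/2 + 1

p(1) = 1
p′(1) = -1/2
p′′(1) = 3/4
p′′′(1) = -15/8
p^(4)(1) = 105/16
The Taylor polynomial is Σ p^(k)(1)/k! · (x - 1)^k.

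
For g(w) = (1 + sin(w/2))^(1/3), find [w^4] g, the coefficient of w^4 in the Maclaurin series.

-1/3888

Plug the Maclaurin series of the inner function into that of the outer and collect terms.
g(0) = 1
g′(0) = 1/6
g′′(0) = -1/18
g′′′(0) = 1/216
g^(4)(0) = -1/162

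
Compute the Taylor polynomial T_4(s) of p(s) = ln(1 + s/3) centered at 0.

-s^4/324 + s^3/81 - s^2/18 + s/3

p(0) = 0
p′(0) = 1/3
p′′(0) = -1/9
p′′′(0) = 2/27
p^(4)(0) = -2/27
Then c_k = p^(k)(0)/k! gives each Taylor coefficient.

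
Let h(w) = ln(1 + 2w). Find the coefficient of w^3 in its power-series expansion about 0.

Differentiate repeatedly and evaluate at the center.
[w^0] = 0;  [w^1] = 2;  [w^2] = -2;  [w^3] = 8/3.
So c_3 = h′′′(0)/3! = 8/3.

8/3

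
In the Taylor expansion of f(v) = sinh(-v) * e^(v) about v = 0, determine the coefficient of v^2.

-1

Expand each factor separately, then convolve coefficients.
So c_2 = f′′(0)/2! = -1.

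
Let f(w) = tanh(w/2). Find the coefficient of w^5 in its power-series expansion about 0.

1/240

f(0) = 0
f′(0) = 1/2
f′′(0) = 0
f′′′(0) = -1/4
f^(4)(0) = 0
f^(5)(0) = 1/2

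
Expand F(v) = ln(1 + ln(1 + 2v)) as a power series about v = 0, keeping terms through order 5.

304*v^5/5 - 70*v^4/3 + 28*v^3/3 - 4*v^2 + 2*v

Plug the Maclaurin series of the inner function into that of the outer and collect terms.
F(0) = 0
F′(0) = 2
F′′(0) = -8
F′′′(0) = 56
F^(4)(0) = -560
F^(5)(0) = 7296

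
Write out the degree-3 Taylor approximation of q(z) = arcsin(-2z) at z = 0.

-4*z^3/3 - 2*z

Compute the successive derivatives at the expansion point and divide by k!.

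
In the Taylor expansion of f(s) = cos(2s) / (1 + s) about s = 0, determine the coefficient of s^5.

Take the Cauchy product of the two expansions.
f(0) = 1
f′(0) = -1
f′′(0) = -2
f′′′(0) = 6
f^(4)(0) = -8
f^(5)(0) = 40

1/3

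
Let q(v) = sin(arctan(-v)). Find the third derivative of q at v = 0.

Let u equal the inner series; expand the outer function in u and truncate.
From the series, [v^3] q = 1/2; multiply by 3! = 6 to get 3.

3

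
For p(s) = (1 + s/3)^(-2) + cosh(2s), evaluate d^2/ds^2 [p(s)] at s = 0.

14/3

Combine the two series term by term.
From the series, [s^2] p = 7/3; multiply by 2! = 2 to get 14/3.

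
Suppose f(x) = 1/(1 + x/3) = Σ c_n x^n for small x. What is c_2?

f(0) = 1
f′(0) = -1/3
f′′(0) = 2/9
So c_2 = f′′(0)/2! = 1/9.

1/9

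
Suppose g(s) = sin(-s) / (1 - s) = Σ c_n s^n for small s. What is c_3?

-5/6

Expand each factor separately, then convolve coefficients.
g(0) = 0
g′(0) = -1
g′′(0) = -2
g′′′(0) = -5
So c_3 = g′′′(0)/3! = -5/6.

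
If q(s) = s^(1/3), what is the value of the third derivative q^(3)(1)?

10/27

Use the known series and substitute for the argument.
From the series, [(s - 1)^3] q = 5/81; multiply by 3! = 6 to get 10/27.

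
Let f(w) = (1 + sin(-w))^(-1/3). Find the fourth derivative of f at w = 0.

136/81

Substitute the inner expansion into the outer series and collect powers.
The coefficient of w^4 in the expansion is 17/243, so f^(4)(0) = 4! * (17/243) = 136/81.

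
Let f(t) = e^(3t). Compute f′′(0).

9

Apply the Taylor formula c_k = f^(k)(a)/k!.
The coefficient of t^2 in the expansion is 9/2, so f′′(0) = 2! * (9/2) = 9.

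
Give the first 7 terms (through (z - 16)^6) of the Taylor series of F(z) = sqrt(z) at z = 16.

-21*(z - 16)^6/4294967296 + 7*(z - 16)^5/67108864 - 5*(z - 16)^4/2097152 + (z - 16)^3/16384 - (z - 16)^2/512 + (z - 16)/8 + 4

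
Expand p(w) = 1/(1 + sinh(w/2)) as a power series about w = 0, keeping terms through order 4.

Compose series: expand the inner function first, then feed it into the outer expansion.
p(0) = 1
p′(0) = -1/2
p′′(0) = 1/2
p′′′(0) = -7/8
p^(4)(0) = 2

w^4/12 - 7*w^3/48 + w^2/4 - w/2 + 1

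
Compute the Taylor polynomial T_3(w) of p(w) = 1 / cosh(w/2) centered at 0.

Write the quotient as an unknown series and match coefficients against numerator = denominator · series.
p(0) = 1
p′(0) = 0
p′′(0) = -1/4
p′′′(0) = 0
The Taylor polynomial is Σ p^(k)(0)/k! · w^k.

1 - w^2/8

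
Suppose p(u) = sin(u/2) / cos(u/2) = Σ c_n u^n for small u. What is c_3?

Divide the numerator series by the denominator series (power-series long division).

1/24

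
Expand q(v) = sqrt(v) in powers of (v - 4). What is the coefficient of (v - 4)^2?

-1/64

q(4) = 2
q′(4) = 1/4
q′′(4) = -1/32
The Taylor polynomial is Σ q^(k)(4)/k! · (v - 4)^k.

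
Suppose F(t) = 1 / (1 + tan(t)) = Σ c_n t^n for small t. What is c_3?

Use the geometric series for the reciprocal, then substitute.
F(0) = 1
F′(0) = -1
F′′(0) = 2
F′′′(0) = -8

-4/3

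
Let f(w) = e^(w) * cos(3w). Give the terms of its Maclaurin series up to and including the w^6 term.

Expand each factor separately, then convolve coefficients.
f(0) = 1
f′(0) = 1
f′′(0) = -8
f′′′(0) = -26
f^(4)(0) = 28
f^(5)(0) = 316
f^(6)(0) = 352

22*w^6/45 + 79*w^5/30 + 7*w^4/6 - 13*w^3/3 - 4*w^2 + w + 1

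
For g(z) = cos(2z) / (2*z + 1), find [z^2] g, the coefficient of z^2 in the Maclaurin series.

Use 1/(1 - r) = Σ r^k on the denominator, then take the Cauchy product.
g(0) = 1
g′(0) = -2
g′′(0) = 4
So c_2 = g′′(0)/2! = 2.

2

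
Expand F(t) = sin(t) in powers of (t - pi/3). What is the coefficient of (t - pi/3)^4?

Apply the Taylor formula c_k = f^(k)(a)/k!.
F(pi/3) = sqrt(3)/2
F′(pi/3) = 1/2
F′′(pi/3) = -sqrt(3)/2
F′′′(pi/3) = -1/2
F^(4)(pi/3) = sqrt(3)/2
So c_4 = F^(4)(pi/3)/4! = sqrt(3)/48.

sqrt(3)/48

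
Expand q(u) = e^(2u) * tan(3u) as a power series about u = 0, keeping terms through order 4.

22*u^4 + 15*u^3 + 6*u^2 + 3*u

Expand each factor separately, then convolve coefficients.
q(0) = 0
q′(0) = 3
q′′(0) = 12
q′′′(0) = 90
q^(4)(0) = 528
Dividing each by k! gives the coefficients c_0, ..., c_4.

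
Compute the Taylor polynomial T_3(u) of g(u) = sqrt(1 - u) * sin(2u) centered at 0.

Write out both Maclaurin series and multiply, keeping only the needed powers.
[u^0] = 0;  [u^1] = 2;  [u^2] = -1;  [u^3] = -19/12.

-19*u^3/12 - u^2 + 2*u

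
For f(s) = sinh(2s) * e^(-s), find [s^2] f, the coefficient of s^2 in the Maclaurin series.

Expand each factor separately, then convolve coefficients.
f(0) = 0
f′(0) = 2
f′′(0) = -4

-2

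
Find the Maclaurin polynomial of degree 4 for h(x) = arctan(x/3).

Use the known series and substitute for the argument.
h(0) = 0
h′(0) = 1/3
h′′(0) = 0
h′′′(0) = -2/27
h^(4)(0) = 0
Then c_k = h^(k)(0)/k! gives each Taylor coefficient.

-x^3/81 + x/3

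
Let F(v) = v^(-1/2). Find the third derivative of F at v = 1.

-15/8

From the series, [(v - 1)^3] F = -5/16; multiply by 3! = 6 to get -15/8.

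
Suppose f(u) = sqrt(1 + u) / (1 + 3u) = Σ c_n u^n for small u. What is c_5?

Take the Cauchy product of the two expansions.
f(0) = 1
f′(0) = -5/2
f′′(0) = 59/4
f′′′(0) = -1059/8
f^(4)(0) = 25401/16
f^(5)(0) = -761925/32
So c_5 = f^(5)(0)/5! = -50795/256.

-50795/256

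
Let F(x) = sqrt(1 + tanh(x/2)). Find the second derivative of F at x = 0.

-1/16

Plug the Maclaurin series of the inner function into that of the outer and collect terms.
The coefficient of x^2 in the expansion is -1/32, so F′′(0) = 2! * (-1/32) = -1/16.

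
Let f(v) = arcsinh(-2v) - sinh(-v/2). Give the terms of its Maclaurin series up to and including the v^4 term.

Add the two expansions coefficient-wise.
f(0) = 0
f′(0) = -3/2
f′′(0) = 0
f′′′(0) = 65/8
f^(4)(0) = 0
The Taylor polynomial is Σ f^(k)(0)/k! · v^k.

65*v^3/48 - 3*v/2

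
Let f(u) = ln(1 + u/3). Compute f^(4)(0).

From the series, [u^4] f = -1/324; multiply by 4! = 24 to get -2/27.

-2/27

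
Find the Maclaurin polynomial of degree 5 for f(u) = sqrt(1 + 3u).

1701*u^5/256 - 405*u^4/128 + 27*u^3/16 - 9*u^2/8 + 3*u/2 + 1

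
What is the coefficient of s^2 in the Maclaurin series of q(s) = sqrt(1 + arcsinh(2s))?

Plug the Maclaurin series of the inner function into that of the outer and collect terms.
So c_2 = q′′(0)/2! = -1/2.

-1/2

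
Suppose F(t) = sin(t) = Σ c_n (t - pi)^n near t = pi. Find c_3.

1/6

F(pi) = 0
F′(pi) = -1
F′′(pi) = 0
F′′′(pi) = 1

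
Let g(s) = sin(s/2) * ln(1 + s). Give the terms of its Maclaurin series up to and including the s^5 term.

Write out both Maclaurin series and multiply, keeping only the needed powers.

-11*s^5/96 + 7*s^4/48 - s^3/4 + s^2/2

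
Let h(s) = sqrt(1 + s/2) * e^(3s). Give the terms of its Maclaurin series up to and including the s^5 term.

112919*s^5/40960 + 8971*s^4/2048 + 709*s^3/128 + 167*s^2/32 + 13*s/4 + 1

Take the Cauchy product of the two expansions.
[s^0] = 1;  [s^1] = 13/4;  [s^2] = 167/32;  [s^3] = 709/128;  [s^4] = 8971/2048;  [s^5] = 112919/40960.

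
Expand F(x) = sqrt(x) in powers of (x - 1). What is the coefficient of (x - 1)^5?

7/256

F(1) = 1
F′(1) = 1/2
F′′(1) = -1/4
F′′′(1) = 3/8
F^(4)(1) = -15/16
F^(5)(1) = 105/32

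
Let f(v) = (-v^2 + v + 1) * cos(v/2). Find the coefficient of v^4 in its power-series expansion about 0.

49/384

Multiply each power in the prefactor through the base expansion.
f(0) = 1
f′(0) = 1
f′′(0) = -9/4
f′′′(0) = -3/4
f^(4)(0) = 49/16
So c_4 = f^(4)(0)/4! = 49/384.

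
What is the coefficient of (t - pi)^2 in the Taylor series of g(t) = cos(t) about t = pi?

1/2

Differentiate repeatedly and evaluate at the center.
[(t - pi)^0] = -1;  [(t - pi)^1] = 0;  [(t - pi)^2] = 1/2.
So c_2 = g′′(pi)/2! = 1/2.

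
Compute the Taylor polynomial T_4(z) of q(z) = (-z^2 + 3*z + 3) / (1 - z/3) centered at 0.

Multiply each power in the prefactor through the base expansion.
q(0) = 3
q′(0) = 4
q′′(0) = 2/3
q′′′(0) = 2/3
q^(4)(0) = 8/9
The Taylor polynomial is Σ q^(k)(0)/k! · z^k.

z^4/27 + z^3/9 + z^2/3 + 4*z + 3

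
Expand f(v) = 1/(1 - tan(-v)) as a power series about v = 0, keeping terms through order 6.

122*v^6/45 - 32*v^5/15 + 5*v^4/3 - 4*v^3/3 + v^2 - v + 1

Plug the Maclaurin series of the inner function into that of the outer and collect terms.
f(0) = 1
f′(0) = -1
f′′(0) = 2
f′′′(0) = -8
f^(4)(0) = 40
f^(5)(0) = -256
f^(6)(0) = 1952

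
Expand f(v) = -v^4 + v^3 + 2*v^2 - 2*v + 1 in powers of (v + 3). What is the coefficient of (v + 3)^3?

f(-3) = -83
f′(-3) = 121
f′′(-3) = -122
f′′′(-3) = 78

13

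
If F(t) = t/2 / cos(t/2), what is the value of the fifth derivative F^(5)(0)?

Write the quotient as an unknown series and match coefficients against numerator = denominator · series.
From the series, [t^5] F = 5/768; multiply by 5! = 120 to get 25/32.

25/32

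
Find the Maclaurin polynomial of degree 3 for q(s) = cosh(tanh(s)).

Let u equal the inner series; expand the outer function in u and truncate.
q(0) = 1
q′(0) = 0
q′′(0) = 1
q′′′(0) = 0
Dividing each by k! gives the coefficients c_0, ..., c_3.

s^2/2 + 1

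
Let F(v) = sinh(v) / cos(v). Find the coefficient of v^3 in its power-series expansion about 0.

Invert the denominator's series and multiply.
F(0) = 0
F′(0) = 1
F′′(0) = 0
F′′′(0) = 4
So c_3 = F′′′(0)/3! = 2/3.

2/3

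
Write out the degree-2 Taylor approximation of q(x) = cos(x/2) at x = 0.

Differentiate repeatedly and evaluate at the center.
[x^0] = 1;  [x^1] = 0;  [x^2] = -1/8.

1 - x^2/8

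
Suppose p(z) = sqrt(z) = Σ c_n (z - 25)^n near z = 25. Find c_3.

Apply the Taylor formula c_k = f^(k)(a)/k!.
p(25) = 5
p′(25) = 1/10
p′′(25) = -1/500
p′′′(25) = 3/25000

1/50000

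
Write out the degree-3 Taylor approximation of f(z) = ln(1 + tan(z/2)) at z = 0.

z^3/12 - z^2/8 + z/2

Substitute the inner expansion into the outer series and collect powers.
f(0) = 0
f′(0) = 1/2
f′′(0) = -1/4
f′′′(0) = 1/2
Dividing each by k! gives the coefficients c_0, ..., c_3.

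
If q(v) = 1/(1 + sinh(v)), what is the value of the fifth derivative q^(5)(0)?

Compose series: expand the inner function first, then feed it into the outer expansion.
From the series, [v^5] q = -181/120; multiply by 5! = 120 to get -181.

-181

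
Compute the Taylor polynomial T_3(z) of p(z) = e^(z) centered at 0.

z^3/6 + z^2/2 + z + 1

Compute the successive derivatives at the expansion point and divide by k!.
p(0) = 1
p′(0) = 1
p′′(0) = 1
p′′′(0) = 1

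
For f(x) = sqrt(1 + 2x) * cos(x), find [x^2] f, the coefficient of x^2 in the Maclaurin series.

-1

Expand each factor separately, then convolve coefficients.
[x^0] = 1;  [x^1] = 1;  [x^2] = -1.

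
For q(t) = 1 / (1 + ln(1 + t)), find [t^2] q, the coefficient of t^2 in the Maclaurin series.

3/2

Use the geometric series for the reciprocal, then substitute.
q(0) = 1
q′(0) = -1
q′′(0) = 3
The Taylor polynomial is Σ q^(k)(0)/k! · t^k.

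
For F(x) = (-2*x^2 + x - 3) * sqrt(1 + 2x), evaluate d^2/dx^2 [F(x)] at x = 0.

1

Shift and add copies of the series according to the polynomial's terms.
The coefficient of x^2 in the expansion is 1/2, so F′′(0) = 2! * (1/2) = 1.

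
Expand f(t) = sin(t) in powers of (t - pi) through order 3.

(t - pi)^3/6 - (t - pi)

Differentiate repeatedly and evaluate at the center.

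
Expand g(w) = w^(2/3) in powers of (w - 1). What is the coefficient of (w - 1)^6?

g(1) = 1
g′(1) = 2/3
g′′(1) = -2/9
g′′′(1) = 8/27
g^(4)(1) = -56/81
g^(5)(1) = 560/243
g^(6)(1) = -7280/729
So c_6 = g^(6)(1)/6! = -91/6561.

-91/6561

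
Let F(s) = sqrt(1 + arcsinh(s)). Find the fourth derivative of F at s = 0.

1/16

Substitute the inner expansion into the outer series and collect powers.
The coefficient of s^4 in the expansion is 1/384, so F^(4)(0) = 4! * (1/384) = 1/16.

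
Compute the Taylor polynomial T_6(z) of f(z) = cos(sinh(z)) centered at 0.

Compose series: expand the inner function first, then feed it into the outer expansion.
f(0) = 1
f′(0) = 0
f′′(0) = -1
f′′′(0) = 0
f^(4)(0) = -3
f^(5)(0) = 0
f^(6)(0) = 3

z^6/240 - z^4/8 - z^2/2 + 1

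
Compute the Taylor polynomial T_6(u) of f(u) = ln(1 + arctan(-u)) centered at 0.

Let u equal the inner series; expand the outer function in u and truncate.

-4*u^6/45 - u^5/15 + u^4/12 - u^2/2 - u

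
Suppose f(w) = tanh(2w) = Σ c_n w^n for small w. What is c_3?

-8/3

f(0) = 0
f′(0) = 2
f′′(0) = 0
f′′′(0) = -16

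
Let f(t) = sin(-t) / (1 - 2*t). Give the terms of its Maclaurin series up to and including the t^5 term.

Multiply the numerator's expansion by the denominator's geometric series.

-1841*t^5/120 - 23*t^4/3 - 23*t^3/6 - 2*t^2 - t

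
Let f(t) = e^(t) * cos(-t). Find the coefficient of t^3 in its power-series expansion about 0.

-1/3

Multiply the two series term by term and collect like powers.
f(0) = 1
f′(0) = 1
f′′(0) = 0
f′′′(0) = -2
So c_3 = f′′′(0)/3! = -1/3.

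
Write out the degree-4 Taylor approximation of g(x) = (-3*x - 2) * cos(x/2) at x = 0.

Multiply each power in the prefactor through the base expansion.

-x^4/192 + 3*x^3/8 + x^2/4 - 3*x - 2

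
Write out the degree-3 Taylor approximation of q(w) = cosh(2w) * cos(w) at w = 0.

3*w^2/2 + 1

Multiply the two series term by term and collect like powers.
[w^0] = 1;  [w^1] = 0;  [w^2] = 3/2;  [w^3] = 0.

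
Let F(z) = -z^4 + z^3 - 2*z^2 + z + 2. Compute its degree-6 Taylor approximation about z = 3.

-(z - 3)^4 - 11*(z - 3)^3 - 47*(z - 3)^2 - 92*(z - 3) - 67

F(3) = -67
F′(3) = -92
F′′(3) = -94
F′′′(3) = -66
F^(4)(3) = -24
F^(5)(3) = 0
F^(6)(3) = 0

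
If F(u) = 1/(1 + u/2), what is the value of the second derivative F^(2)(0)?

1/2

The coefficient of u^2 in the expansion is 1/4, so F′′(0) = 2! * (1/4) = 1/2.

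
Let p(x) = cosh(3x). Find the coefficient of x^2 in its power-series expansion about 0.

9/2

Compute the successive derivatives at the expansion point and divide by k!.
p(0) = 1
p′(0) = 0
p′′(0) = 9
Dividing each by k! gives the coefficients c_0, ..., c_2.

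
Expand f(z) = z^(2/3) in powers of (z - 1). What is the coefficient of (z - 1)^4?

f(1) = 1
f′(1) = 2/3
f′′(1) = -2/9
f′′′(1) = 8/27
f^(4)(1) = -56/81

-7/243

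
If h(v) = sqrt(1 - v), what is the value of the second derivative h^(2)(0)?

Differentiate repeatedly and evaluate at the center.
From the series, [v^2] h = -1/8; multiply by 2! = 2 to get -1/4.

-1/4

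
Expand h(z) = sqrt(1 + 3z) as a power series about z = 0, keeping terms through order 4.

Compute the successive derivatives at the expansion point and divide by k!.
h(0) = 1
h′(0) = 3/2
h′′(0) = -9/4
h′′′(0) = 81/8
h^(4)(0) = -1215/16

-405*z^4/128 + 27*z^3/16 - 9*z^2/8 + 3*z/2 + 1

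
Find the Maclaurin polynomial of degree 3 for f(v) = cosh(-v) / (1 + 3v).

-57*v^3/2 + 19*v^2/2 - 3*v + 1

Take the Cauchy product of the two expansions.
f(0) = 1
f′(0) = -3
f′′(0) = 19
f′′′(0) = -171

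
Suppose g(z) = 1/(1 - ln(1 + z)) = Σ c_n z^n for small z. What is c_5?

7/60

Plug the Maclaurin series of the inner function into that of the outer and collect terms.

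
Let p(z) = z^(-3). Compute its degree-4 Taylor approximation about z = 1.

15*(z - 1)^4 - 10*(z - 1)^3 + 6*(z - 1)^2 - 3*(z - 1) + 1

Compute the successive derivatives at the expansion point and divide by k!.
[(z - 1)^0] = 1;  [(z - 1)^1] = -3;  [(z - 1)^2] = 6;  [(z - 1)^3] = -10;  [(z - 1)^4] = 15.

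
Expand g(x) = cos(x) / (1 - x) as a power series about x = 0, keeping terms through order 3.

Use 1/(1 - r) = Σ r^k on the denominator, then take the Cauchy product.
[x^0] = 1;  [x^1] = 1;  [x^2] = 1/2;  [x^3] = 1/2.

x^3/2 + x^2/2 + x + 1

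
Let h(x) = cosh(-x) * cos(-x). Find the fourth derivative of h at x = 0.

Write out both Maclaurin series and multiply, keeping only the needed powers.
The coefficient of x^4 in the expansion is -1/6, so h^(4)(0) = 4! * (-1/6) = -4.

-4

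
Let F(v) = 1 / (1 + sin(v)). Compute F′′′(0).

-5

Expand as Σ (-1)^k u^k with u equal to the inner function's series.
The coefficient of v^3 in the expansion is -5/6, so F′′′(0) = 3! * (-5/6) = -5.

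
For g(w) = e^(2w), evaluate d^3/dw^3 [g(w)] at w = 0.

8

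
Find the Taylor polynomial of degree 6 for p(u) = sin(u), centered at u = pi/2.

p(pi/2) = 1
p′(pi/2) = 0
p′′(pi/2) = -1
p′′′(pi/2) = 0
p^(4)(pi/2) = 1
p^(5)(pi/2) = 0
p^(6)(pi/2) = -1
Then c_k = p^(k)(pi/2)/k! gives each Taylor coefficient.

-(u - pi/2)^6/720 + (u - pi/2)^4/24 - (u - pi/2)^2/2 + 1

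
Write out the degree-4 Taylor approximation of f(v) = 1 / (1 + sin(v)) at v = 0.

Expand as Σ (-1)^k u^k with u equal to the inner function's series.

2*v^4/3 - 5*v^3/6 + v^2 - v + 1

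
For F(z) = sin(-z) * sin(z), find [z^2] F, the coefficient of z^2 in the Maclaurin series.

-1

Take the Cauchy product of the two expansions.
F(0) = 0
F′(0) = 0
F′′(0) = -2
The Taylor polynomial is Σ F^(k)(0)/k! · z^k.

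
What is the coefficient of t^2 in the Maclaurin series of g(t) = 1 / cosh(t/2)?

-1/8

Invert the denominator's series and multiply.
[t^0] = 1;  [t^1] = 0;  [t^2] = -1/8.
So c_2 = g′′(0)/2! = -1/8.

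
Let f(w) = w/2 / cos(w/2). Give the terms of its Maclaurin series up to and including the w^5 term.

Invert the denominator's series and multiply.
f(0) = 0
f′(0) = 1/2
f′′(0) = 0
f′′′(0) = 3/8
f^(4)(0) = 0
f^(5)(0) = 25/32

5*w^5/768 + w^3/16 + w/2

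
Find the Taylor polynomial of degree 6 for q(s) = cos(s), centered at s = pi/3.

Differentiate repeatedly and evaluate at the center.
q(pi/3) = 1/2
q′(pi/3) = -sqrt(3)/2
q′′(pi/3) = -1/2
q′′′(pi/3) = sqrt(3)/2
q^(4)(pi/3) = 1/2
q^(5)(pi/3) = -sqrt(3)/2
q^(6)(pi/3) = -1/2
Then c_k = q^(k)(pi/3)/k! gives each Taylor coefficient.

-(s - pi/3)^6/1440 - sqrt(3)*(s - pi/3)^5/240 + (s - pi/3)^4/48 + sqrt(3)*(s - pi/3)^3/12 - (s - pi/3)^2/4 - sqrt(3)*(s - pi/3)/2 + 1/2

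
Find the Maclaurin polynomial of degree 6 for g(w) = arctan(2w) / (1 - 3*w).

2166*w^6/5 + 722*w^5/5 + 46*w^4 + 46*w^3/3 + 6*w^2 + 2*w

Use 1/(1 - r) = Σ r^k on the denominator, then take the Cauchy product.
g(0) = 0
g′(0) = 2
g′′(0) = 12
g′′′(0) = 92
g^(4)(0) = 1104
g^(5)(0) = 17328
g^(6)(0) = 311904
Dividing each by k! gives the coefficients c_0, ..., c_6.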